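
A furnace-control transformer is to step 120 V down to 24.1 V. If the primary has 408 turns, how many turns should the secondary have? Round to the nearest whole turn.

N_s = 82 turns

N_s/N_p = V_s/V_p, so N_s = 408 × 24.1/120 = 81.9 ≈ 82 turns.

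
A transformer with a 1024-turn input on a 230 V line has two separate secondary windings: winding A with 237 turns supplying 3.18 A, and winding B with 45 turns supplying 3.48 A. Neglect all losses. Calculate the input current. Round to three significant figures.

I_in ≈ 0.889 A

V_A = 230 × 237/1024 = 53.232 V; V_B = 230 × 45/1024 = 10.107 V.
P_out = V_A I_A + V_B I_B = 53.232×3.18 + 10.107×3.48 = 169.28 + 35.174 = 204.45 W.
Ideal ⇒ P_in = P_out, so I_in = P_out/V_in = 204.45/230 = 0.889 A.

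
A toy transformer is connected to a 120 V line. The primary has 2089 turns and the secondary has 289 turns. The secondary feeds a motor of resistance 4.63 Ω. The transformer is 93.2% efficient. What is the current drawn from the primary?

V_s = 120 × 289/2089 = 16.601 V.
I_s = V_s/R = 16.601/4.63 = 3.5856 A.
P_out = V_s I_s = 16.601 × 3.5856 = 59.525 W.
P_in = P_out/η = 59.525/0.932 = 63.868 W.
I_p = P_in/V_p = 63.868/120 = 0.532 A.

I_p ≈ 0.532 A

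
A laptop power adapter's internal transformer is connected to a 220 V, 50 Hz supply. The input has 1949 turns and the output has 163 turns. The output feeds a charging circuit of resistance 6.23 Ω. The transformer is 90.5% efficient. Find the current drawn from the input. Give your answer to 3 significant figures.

V_out = 220 × 163/1949 = 18.399 V.
I_out = V_out/R = 18.399/6.23 = 2.9533 A.
P_out = V_out I_out = 18.399 × 2.9533 = 54.339 W.
P_in = P_out/η = 54.339/0.905 = 60.043 W.
I_in = P_in/V_in = 60.043/220 = 0.273 A.

I_in ≈ 0.273 A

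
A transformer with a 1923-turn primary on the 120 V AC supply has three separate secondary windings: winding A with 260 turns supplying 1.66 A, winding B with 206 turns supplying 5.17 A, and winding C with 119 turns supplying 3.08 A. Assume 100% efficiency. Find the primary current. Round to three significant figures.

V_A = 120 × 260/1923 = 16.225 V; V_B = 120 × 206/1923 = 12.855 V; V_C = 120 × 119/1923 = 7.4259 V.
P_out = V_A I_A + V_B I_B + V_C I_C = 16.225×1.66 + 12.855×5.17 + 7.4259×3.08 = 26.933 + 66.460 + 22.872 = 116.26 W.
Ideal ⇒ P_in = P_out, so I_p = P_out/V_p = 116.26/120 = 0.969 A.

I_p ≈ 0.969 A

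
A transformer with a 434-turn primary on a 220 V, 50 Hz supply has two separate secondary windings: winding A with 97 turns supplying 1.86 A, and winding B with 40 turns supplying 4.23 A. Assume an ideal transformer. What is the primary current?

I_p ≈ 0.806 A

V_A = 220 × 97/434 = 49.171 V; V_B = 220 × 40/434 = 20.276 V.
P_out = V_A I_A + V_B I_B = 49.171×1.86 + 20.276×4.23 = 91.457 + 85.770 = 177.23 W.
Ideal ⇒ P_in = P_out, so I_p = P_out/V_p = 177.23/220 = 0.806 A.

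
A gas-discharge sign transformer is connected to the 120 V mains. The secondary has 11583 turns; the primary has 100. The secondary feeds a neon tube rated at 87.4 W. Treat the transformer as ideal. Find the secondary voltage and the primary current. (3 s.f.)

V_s ≈ 13900 V, I_p ≈ 0.728 A

V_s = V_p × N_s/N_p = 120 × 11583/100 = 13900 V.
I_s = P/V_s = 87.4/13900 = 0.0062880 A.
I_p = I_s × N_s/N_p = 0.0062880 × 11583/100 = 0.728 A.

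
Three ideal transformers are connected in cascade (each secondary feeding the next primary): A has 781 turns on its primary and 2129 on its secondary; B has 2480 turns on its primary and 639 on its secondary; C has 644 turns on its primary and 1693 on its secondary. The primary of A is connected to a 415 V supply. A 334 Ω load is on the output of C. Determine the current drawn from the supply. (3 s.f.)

After A: V = 415.00 × 2129/781 = 1131.3 V.
After B: V = 1131.3 × 639/2480 = 291.49 V.
After C: V = 291.49 × 1693/644 = 766.29 V.
I_load = 766.29/334 = 2.2943 A, so P_out = 766.29 × 2.2943 = 1758.1 W.
All ideal ⇒ P_in = P_out, so I_supply = 1758.1/415 = 4.24 A.

I_supply ≈ 4.24 A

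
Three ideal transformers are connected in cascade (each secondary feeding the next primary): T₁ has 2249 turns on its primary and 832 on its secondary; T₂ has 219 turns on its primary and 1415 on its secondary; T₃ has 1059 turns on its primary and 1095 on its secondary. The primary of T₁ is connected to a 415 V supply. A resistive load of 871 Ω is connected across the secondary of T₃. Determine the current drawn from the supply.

I_supply ≈ 2.91 A

After T₁: V = 415.00 × 832/2249 = 153.53 V.
After T₂: V = 153.53 × 1415/219 = 991.96 V.
After T₃: V = 991.96 × 1095/1059 = 1025.7 V.
I_load = 1025.7/871 = 1.1776 A, so P_out = 1025.7 × 1.1776 = 1207.8 W.
All ideal ⇒ P_in = P_out, so I_supply = 1207.8/415 = 2.91 A.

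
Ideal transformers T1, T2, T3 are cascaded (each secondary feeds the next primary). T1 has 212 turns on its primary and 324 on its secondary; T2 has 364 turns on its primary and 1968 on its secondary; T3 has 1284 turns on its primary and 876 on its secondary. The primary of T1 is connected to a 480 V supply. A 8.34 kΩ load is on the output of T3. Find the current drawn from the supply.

I_supply ≈ 1.83 A

Secondary of T1: V = 480.00 × 324/212 = 733.58 V.
Secondary of T2: V = 733.58 × 1968/364 = 3966.2 V.
Secondary of T3: V = 3966.2 × 876/1284 = 2705.9 V.
I_load = 2705.9/8340 = 0.32445 A, so P_out = 2705.9 × 0.32445 = 877.93 W.
All ideal ⇒ P_in = P_out, so I_supply = 877.93/480 = 1.83 A.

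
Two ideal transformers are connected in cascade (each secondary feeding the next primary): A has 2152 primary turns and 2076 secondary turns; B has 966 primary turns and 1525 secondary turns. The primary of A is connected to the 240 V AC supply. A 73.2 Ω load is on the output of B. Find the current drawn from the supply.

I_supply ≈ 7.60 A

After A: V = 240.00 × 2076/2152 = 231.52 V.
After B: V = 231.52 × 1525/966 = 365.50 V.
I_load = 365.50/73.2 = 4.9932 A, so P_out = 365.50 × 4.9932 = 1825.0 W.
All ideal ⇒ P_in = P_out, so I_supply = 1825.0/240 = 7.60 A.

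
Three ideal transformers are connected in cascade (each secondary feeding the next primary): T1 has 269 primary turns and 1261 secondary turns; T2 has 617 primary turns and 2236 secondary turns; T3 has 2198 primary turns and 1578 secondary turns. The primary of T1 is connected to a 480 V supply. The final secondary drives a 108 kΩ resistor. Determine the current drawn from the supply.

Secondary of T1: V = 480.00 × 1261/269 = 2250.1 V.
Secondary of T2: V = 2250.1 × 2236/617 = 8154.4 V.
Secondary of T3: V = 8154.4 × 1578/2198 = 5854.2 V.
I_load = 5854.2/108000 = 0.054206 A, so P_out = 5854.2 × 0.054206 = 317.33 W.
All ideal ⇒ P_in = P_out, so I_supply = 317.33/480 = 0.661 A.

I_supply ≈ 0.661 A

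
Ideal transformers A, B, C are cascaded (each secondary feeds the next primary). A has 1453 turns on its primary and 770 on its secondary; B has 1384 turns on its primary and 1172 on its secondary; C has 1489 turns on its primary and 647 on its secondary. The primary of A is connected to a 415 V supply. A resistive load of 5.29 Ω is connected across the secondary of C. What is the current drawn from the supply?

Secondary of A: V = 415.00 × 770/1453 = 219.92 V.
Secondary of B: V = 219.92 × 1172/1384 = 186.24 V.
Secondary of C: V = 186.24 × 647/1489 = 80.923 V.
I_load = 80.923/5.29 = 15.297 A, so P_out = 80.923 × 15.297 = 1237.9 W.
All ideal ⇒ P_in = P_out, so I_supply = 1237.9/415 = 2.98 A.

I_supply ≈ 2.98 A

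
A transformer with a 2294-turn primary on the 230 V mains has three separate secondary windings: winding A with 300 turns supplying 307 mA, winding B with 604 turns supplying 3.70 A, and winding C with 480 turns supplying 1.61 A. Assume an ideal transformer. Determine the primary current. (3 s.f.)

I_p ≈ 1.35 A

V_A = 230 × 300/2294 = 30.078 V; V_B = 230 × 604/2294 = 60.558 V; V_C = 230 × 480/2294 = 48.126 V.
P_out = V_A I_A + V_B I_B + V_C I_C = 30.078×0.307 + 60.558×3.70 + 48.126×1.61 = 9.2341 + 224.06 + 77.482 = 310.78 W.
Ideal ⇒ P_in = P_out, so I_p = P_out/V_p = 310.78/230 = 1.35 A.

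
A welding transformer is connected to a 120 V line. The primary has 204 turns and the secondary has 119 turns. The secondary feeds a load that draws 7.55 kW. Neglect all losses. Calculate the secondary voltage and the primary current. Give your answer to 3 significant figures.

V_s = V_p × N_s/N_p = 120 × 119/204 = 70.000 V.
I_s = P/V_s = 7550/70.000 = 107.86 A.
I_p = I_s × N_s/N_p = 107.86 × 119/204 = 62.9 A.

V_s ≈ 70.0 V, I_p ≈ 62.9 A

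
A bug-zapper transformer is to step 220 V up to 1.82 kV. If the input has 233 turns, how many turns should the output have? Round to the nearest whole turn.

N_out = 1928 turns

N_out/N_in = V_out/V_in, so N_out = 233 × 1820/220 = 1927.5 ≈ 1928 turns.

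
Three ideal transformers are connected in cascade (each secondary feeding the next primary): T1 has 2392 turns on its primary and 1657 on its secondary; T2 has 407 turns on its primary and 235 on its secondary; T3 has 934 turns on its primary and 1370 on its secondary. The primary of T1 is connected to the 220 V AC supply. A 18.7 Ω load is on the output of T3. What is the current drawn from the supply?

I_supply ≈ 4.05 A

Secondary of T1: V = 220.00 × 1657/2392 = 152.40 V.
Secondary of T2: V = 152.40 × 235/407 = 87.995 V.
Secondary of T3: V = 87.995 × 1370/934 = 129.07 V.
I_load = 129.07/18.7 = 6.9022 A, so P_out = 129.07 × 6.9022 = 890.88 W.
All ideal ⇒ P_in = P_out, so I_supply = 890.88/220 = 4.05 A.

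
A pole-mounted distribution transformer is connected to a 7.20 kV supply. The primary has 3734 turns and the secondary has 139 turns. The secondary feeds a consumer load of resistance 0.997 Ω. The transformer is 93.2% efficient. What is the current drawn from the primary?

V_s = 7200 × 139/3734 = 268.02 V.
I_s = V_s/R = 268.02/0.997 = 268.83 A.
P_out = V_s I_s = 268.02 × 268.83 = 72053 W.
P_in = P_out/η = 72053/0.932 = 77310 W.
I_p = P_in/V_p = 77310/7200 = 10.7 A.

I_p ≈ 10.7 A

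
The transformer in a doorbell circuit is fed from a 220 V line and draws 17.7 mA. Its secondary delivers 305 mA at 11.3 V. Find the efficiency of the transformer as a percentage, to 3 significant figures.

P_in = 220 × 0.0177 = 3.89400 W.
P_out = 11.3 × 0.305 = 3.44650 W.
η = P_out/P_in = 3.44650/3.89400 = 0.885.

η ≈ 88.5%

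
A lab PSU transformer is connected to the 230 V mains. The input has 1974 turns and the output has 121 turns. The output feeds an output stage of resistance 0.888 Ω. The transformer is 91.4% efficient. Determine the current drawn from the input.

I_in ≈ 1.06 A

V_out = 230 × 121/1974 = 14.098 V.
I_out = V_out/R = 14.098/0.888 = 15.876 A.
P_out = V_out I_out = 14.098 × 15.876 = 223.83 W.
P_in = P_out/η = 223.83/0.914 = 244.89 W.
I_in = P_in/V_in = 244.89/230 = 1.06 A.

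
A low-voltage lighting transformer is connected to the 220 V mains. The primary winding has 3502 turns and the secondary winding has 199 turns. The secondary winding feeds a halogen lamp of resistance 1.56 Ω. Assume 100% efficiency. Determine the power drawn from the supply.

P ≈ 100 W

V_s = V_p × N_s/N_p = 220 × 199/3502 = 12.501 V.
I_s = V_s/R = 12.501/1.56 = 8.0137 A.
I_p = I_s × N_s/N_p = 8.0137 × 199/3502 = 0.45538 A.
P = V_p I_p = 220 × 0.45538 = 100 W.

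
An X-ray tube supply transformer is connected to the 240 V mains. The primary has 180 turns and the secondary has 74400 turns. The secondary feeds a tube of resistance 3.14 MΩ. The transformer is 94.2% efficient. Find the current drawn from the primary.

I_p ≈ 13.9 A

V_s = 240 × 74400/180 = 99200 V.
I_s = V_s/R = 99200/(3.14×10^6) = 0.031592 A.
P_out = V_s I_s = 99200 × 0.031592 = 3134.0 W.
P_in = P_out/η = 3134.0/0.942 = 3326.9 W.
I_p = P_in/V_p = 3326.9/240 = 13.9 A.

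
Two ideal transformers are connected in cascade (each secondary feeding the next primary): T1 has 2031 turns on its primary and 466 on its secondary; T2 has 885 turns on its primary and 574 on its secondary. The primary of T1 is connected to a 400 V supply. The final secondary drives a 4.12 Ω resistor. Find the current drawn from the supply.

I_supply ≈ 2.15 A

Secondary of T1: V = 400.00 × 466/2031 = 91.777 V.
Secondary of T2: V = 91.777 × 574/885 = 59.526 V.
I_load = 59.526/4.12 = 14.448 A, so P_out = 59.526 × 14.448 = 860.03 W.
All ideal ⇒ P_in = P_out, so I_supply = 860.03/400 = 2.15 A.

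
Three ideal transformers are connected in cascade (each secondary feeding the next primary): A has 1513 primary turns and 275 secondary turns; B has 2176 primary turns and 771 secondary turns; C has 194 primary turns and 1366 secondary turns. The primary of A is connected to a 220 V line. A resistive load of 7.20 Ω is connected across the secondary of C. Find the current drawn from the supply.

I_supply ≈ 6.28 A

After A: V = 220.00 × 275/1513 = 39.987 V.
After B: V = 39.987 × 771/2176 = 14.168 V.
After C: V = 14.168 × 1366/194 = 99.761 V.
I_load = 99.761/7.20 = 13.856 A, so P_out = 99.761 × 13.856 = 1382.3 W.
All ideal ⇒ P_in = P_out, so I_supply = 1382.3/220 = 6.28 A.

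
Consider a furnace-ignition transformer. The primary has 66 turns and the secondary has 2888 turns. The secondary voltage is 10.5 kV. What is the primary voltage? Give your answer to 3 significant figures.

V_p ≈ 240 V

V_p/V_s = N_p/N_s, so V_p = 10500 × 66/2888 = 240 V.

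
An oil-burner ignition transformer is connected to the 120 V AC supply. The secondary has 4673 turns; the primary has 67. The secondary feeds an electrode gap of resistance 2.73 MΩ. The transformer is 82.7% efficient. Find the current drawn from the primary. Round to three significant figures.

I_p ≈ 0.259 A

V_s = 120 × 4673/67 = 8369.6 V.
I_s = V_s/R = 8369.6/(2.73×10^6) = 0.0030658 A.
P_out = V_s I_s = 8369.6 × 0.0030658 = 25.659 W.
P_in = P_out/η = 25.659/0.827 = 31.027 W.
I_p = P_in/V_p = 31.027/120 = 0.259 A.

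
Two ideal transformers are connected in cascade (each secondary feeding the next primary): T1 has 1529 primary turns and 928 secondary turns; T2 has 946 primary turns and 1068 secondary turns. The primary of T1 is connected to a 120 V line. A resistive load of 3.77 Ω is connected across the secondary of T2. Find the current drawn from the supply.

I_supply ≈ 14.9 A

After T1: V = 120.00 × 928/1529 = 72.832 V.
After T2: V = 72.832 × 1068/946 = 82.225 V.
I_load = 82.225/3.77 = 21.810 A, so P_out = 82.225 × 21.810 = 1793.3 W.
All ideal ⇒ P_in = P_out, so I_supply = 1793.3/120 = 14.9 A.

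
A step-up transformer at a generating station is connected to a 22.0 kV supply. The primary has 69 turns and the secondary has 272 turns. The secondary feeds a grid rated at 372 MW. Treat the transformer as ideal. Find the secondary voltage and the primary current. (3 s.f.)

V_s = V_p × N_s/N_p = 22000 × 272/69 = 86725 V.
I_s = P/V_s = 3.72×10^8/86725 = 4289.4 A.
I_p = I_s × N_s/N_p = 4289.4 × 272/69 = 16900 A.

V_s ≈ 86700 V, I_p ≈ 16900 A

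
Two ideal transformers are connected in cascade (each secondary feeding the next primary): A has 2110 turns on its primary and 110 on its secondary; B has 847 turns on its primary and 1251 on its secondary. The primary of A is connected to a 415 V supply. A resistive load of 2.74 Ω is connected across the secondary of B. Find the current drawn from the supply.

Secondary of A: V = 415.00 × 110/2110 = 21.635 V.
Secondary of B: V = 21.635 × 1251/847 = 31.955 V.
I_load = 31.955/2.74 = 11.662 A, so P_out = 31.955 × 11.662 = 372.66 W.
All ideal ⇒ P_in = P_out, so I_supply = 372.66/415 = 0.898 A.

I_supply ≈ 0.898 A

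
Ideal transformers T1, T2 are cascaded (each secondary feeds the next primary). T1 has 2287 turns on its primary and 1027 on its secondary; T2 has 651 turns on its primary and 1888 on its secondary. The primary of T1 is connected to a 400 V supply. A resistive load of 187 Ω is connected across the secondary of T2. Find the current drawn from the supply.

Secondary of T1: V = 400.00 × 1027/2287 = 179.62 V.
Secondary of T2: V = 179.62 × 1888/651 = 520.94 V.
I_load = 520.94/187 = 2.7858 A, so P_out = 520.94 × 2.7858 = 1451.2 W.
All ideal ⇒ P_in = P_out, so I_supply = 1451.2/400 = 3.63 A.

I_supply ≈ 3.63 A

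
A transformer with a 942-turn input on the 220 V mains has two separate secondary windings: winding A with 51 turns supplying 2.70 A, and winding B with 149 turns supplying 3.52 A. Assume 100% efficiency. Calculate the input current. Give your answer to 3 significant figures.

I_in ≈ 0.703 A

V_A = 220 × 51/942 = 11.911 V; V_B = 220 × 149/942 = 34.798 V.
P_out = V_A I_A + V_B I_B = 11.911×2.70 + 34.798×3.52 = 32.159 + 122.49 = 154.65 W.
Ideal ⇒ P_in = P_out, so I_in = P_out/V_in = 154.65/220 = 0.703 A.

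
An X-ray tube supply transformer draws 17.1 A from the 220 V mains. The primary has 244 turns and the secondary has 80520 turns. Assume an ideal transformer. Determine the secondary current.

I_s ≈ 0.0518 A

I_s/I_p = N_p/N_s, so I_s = 17.1 × 244/80520 = 0.0518 A.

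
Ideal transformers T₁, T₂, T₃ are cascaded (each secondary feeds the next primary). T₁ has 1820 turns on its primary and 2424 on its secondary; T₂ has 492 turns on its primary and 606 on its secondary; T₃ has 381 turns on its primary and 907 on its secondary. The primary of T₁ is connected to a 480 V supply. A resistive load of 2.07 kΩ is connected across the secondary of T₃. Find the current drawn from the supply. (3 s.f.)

I_supply ≈ 3.54 A

After T₁: V = 480.00 × 2424/1820 = 639.30 V.
After T₂: V = 639.30 × 606/492 = 787.43 V.
After T₃: V = 787.43 × 907/381 = 1874.5 V.
I_load = 1874.5/2070 = 0.90557 A, so P_out = 1874.5 × 0.90557 = 1697.5 W.
All ideal ⇒ P_in = P_out, so I_supply = 1697.5/480 = 3.54 A.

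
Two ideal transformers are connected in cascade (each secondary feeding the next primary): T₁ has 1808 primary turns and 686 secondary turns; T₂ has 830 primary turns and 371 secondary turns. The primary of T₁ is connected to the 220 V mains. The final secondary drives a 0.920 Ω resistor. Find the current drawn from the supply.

After T₁: V = 220.00 × 686/1808 = 83.473 V.
After T₂: V = 83.473 × 371/830 = 37.312 V.
I_load = 37.312/0.920 = 40.556 A, so P_out = 37.312 × 40.556 = 1513.2 W.
All ideal ⇒ P_in = P_out, so I_supply = 1513.2/220 = 6.88 A.

I_supply ≈ 6.88 A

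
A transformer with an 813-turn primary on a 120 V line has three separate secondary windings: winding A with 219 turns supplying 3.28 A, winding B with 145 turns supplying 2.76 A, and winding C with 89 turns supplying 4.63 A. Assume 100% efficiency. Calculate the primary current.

I_p ≈ 1.88 A

V_A = 120 × 219/813 = 32.325 V; V_B = 120 × 145/813 = 21.402 V; V_C = 120 × 89/813 = 13.137 V.
P_out = V_A I_A + V_B I_B + V_C I_C = 32.325×3.28 + 21.402×2.76 + 13.137×4.63 = 106.03 + 59.070 + 60.822 = 225.92 W.
Ideal ⇒ P_in = P_out, so I_p = P_out/V_p = 225.92/120 = 1.88 A.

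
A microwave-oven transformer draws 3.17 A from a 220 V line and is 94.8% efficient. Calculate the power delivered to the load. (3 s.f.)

P_out ≈ 661 W

P_in = V_in I_in = 220 × 3.17 = 697.40 W.
P_out = η P_in = 0.948 × 697.40 = 661 W.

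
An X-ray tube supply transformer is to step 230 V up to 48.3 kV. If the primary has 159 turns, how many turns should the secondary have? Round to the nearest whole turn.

N_s = 33390 turns

N_s/N_p = V_s/V_p, so N_s = 159 × 48300/230 = 33390.0 ≈ 33390 turns.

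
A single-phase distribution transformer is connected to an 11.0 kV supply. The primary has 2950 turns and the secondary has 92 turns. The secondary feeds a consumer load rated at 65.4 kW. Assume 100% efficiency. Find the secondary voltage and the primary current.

V_s = V_p × N_s/N_p = 11000 × 92/2950 = 343.05 V.
I_s = P/V_s = 65400/343.05 = 190.64 A.
I_p = I_s × N_s/N_p = 190.64 × 92/2950 = 5.95 A.

V_s ≈ 343 V, I_p ≈ 5.95 A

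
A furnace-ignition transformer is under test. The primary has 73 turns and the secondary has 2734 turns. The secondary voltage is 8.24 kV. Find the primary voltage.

V_p ≈ 220 V

V_p/V_s = N_p/N_s, so V_p = 8240 × 73/2734 = 220 V.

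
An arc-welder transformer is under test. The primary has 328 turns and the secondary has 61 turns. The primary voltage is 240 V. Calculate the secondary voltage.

V_s ≈ 44.6 V

V_s/V_p = N_s/N_p, so V_s = 240 × 61/328 = 44.6 V.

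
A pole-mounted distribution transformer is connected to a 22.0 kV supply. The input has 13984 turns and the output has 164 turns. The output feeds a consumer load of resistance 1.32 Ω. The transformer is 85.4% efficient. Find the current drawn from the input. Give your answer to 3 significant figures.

I_in ≈ 2.68 A

V_out = 22000 × 164/13984 = 258.01 V.
I_out = V_out/R = 258.01/1.32 = 195.46 A.
P_out = V_out I_out = 258.01 × 195.46 = 50431 W.
P_in = P_out/η = 50431/0.854 = 59053 W.
I_in = P_in/V_in = 59053/22000 = 2.68 A.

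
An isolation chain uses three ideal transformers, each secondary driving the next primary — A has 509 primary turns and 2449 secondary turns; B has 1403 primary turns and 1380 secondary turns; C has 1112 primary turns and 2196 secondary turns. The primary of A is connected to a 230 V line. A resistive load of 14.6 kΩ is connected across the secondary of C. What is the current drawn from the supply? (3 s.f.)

After A: V = 230.00 × 2449/509 = 1106.6 V.
After B: V = 1106.6 × 1380/1403 = 1088.5 V.
After C: V = 1088.5 × 2196/1112 = 2149.6 V.
I_load = 2149.6/14600 = 0.14723 A, so P_out = 2149.6 × 0.14723 = 316.48 W.
All ideal ⇒ P_in = P_out, so I_supply = 316.48/230 = 1.38 A.

I_supply ≈ 1.38 A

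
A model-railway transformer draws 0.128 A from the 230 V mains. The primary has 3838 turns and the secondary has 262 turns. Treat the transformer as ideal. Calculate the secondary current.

I_s/I_p = N_p/N_s, so I_s = 0.128 × 3838/262 = 1.88 A.

I_s ≈ 1.88 A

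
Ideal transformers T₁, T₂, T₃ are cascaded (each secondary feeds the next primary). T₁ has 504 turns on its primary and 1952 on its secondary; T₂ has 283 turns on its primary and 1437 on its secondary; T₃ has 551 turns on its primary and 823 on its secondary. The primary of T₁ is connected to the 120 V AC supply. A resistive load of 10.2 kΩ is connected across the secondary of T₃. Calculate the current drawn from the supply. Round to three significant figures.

I_supply ≈ 10.2 A

After T₁: V = 120.00 × 1952/504 = 464.76 V.
After T₂: V = 464.76 × 1437/283 = 2359.9 V.
After T₃: V = 2359.9 × 823/551 = 3524.9 V.
I_load = 3524.9/10200 = 0.34558 A, so P_out = 3524.9 × 0.34558 = 1218.1 W.
All ideal ⇒ P_in = P_out, so I_supply = 1218.1/120 = 10.2 A.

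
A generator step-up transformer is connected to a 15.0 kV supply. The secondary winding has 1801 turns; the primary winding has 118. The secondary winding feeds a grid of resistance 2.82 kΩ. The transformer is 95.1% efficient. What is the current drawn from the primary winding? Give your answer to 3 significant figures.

V_s = 15000 × 1801/118 = 228940 V.
I_s = V_s/R = 228940/2820 = 81.185 A.
P_out = V_s I_s = 228940 × 81.185 = 1.8586×10^7 W.
P_in = P_out/η = 1.8586×10^7/0.951 = 1.9544×10^7 W.
I_p = P_in/V_p = 1.9544×10^7/15000 = 1300 A.

I_p ≈ 1300 A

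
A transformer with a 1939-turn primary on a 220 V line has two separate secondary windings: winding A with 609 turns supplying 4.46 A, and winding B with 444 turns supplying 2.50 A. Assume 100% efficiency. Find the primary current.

I_p ≈ 1.97 A

V_A = 220 × 609/1939 = 69.097 V; V_B = 220 × 444/1939 = 50.376 V.
P_out = V_A I_A + V_B I_B = 69.097×4.46 + 50.376×2.50 = 308.17 + 125.94 = 434.12 W.
Ideal ⇒ P_in = P_out, so I_p = P_out/V_p = 434.12/220 = 1.97 A.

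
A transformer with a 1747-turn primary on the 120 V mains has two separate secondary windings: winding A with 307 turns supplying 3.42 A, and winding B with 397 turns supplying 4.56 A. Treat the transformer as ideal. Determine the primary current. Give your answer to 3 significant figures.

I_p ≈ 1.64 A

V_A = 120 × 307/1747 = 21.088 V; V_B = 120 × 397/1747 = 27.270 V.
P_out = V_A I_A + V_B I_B = 21.088×3.42 + 27.270×4.56 = 72.120 + 124.35 = 196.47 W.
Ideal ⇒ P_in = P_out, so I_p = P_out/V_p = 196.47/120 = 1.64 A.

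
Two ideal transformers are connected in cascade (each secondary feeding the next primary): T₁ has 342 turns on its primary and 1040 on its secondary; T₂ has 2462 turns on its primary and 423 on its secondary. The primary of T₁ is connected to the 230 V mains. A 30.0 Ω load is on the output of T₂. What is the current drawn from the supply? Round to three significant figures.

I_supply ≈ 2.09 A

After T₁: V = 230.00 × 1040/342 = 699.42 V.
After T₂: V = 699.42 × 423/2462 = 120.17 V.
I_load = 120.17/30.0 = 4.0056 A, so P_out = 120.17 × 4.0056 = 481.34 W.
All ideal ⇒ P_in = P_out, so I_supply = 481.34/230 = 2.09 A.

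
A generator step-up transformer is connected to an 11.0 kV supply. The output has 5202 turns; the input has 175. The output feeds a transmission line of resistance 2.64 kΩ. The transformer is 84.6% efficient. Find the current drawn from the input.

I_in ≈ 4350 A

V_out = 11000 × 5202/175 = 326980 V.
I_out = V_out/R = 326980/2640 = 123.86 A.
P_out = V_out I_out = 326980 × 123.86 = 4.0499×10^7 W.
P_in = P_out/η = 4.0499×10^7/0.846 = 4.7871×10^7 W.
I_in = P_in/V_in = 4.7871×10^7/11000 = 4350 A.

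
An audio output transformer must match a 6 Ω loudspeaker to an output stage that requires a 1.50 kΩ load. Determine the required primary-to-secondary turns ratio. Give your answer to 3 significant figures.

N_p/N_s ≈ 15.8

Z_p/Z_s = (N_p/N_s)², so N_p/N_s = √(1500/6) = √250 = 15.8.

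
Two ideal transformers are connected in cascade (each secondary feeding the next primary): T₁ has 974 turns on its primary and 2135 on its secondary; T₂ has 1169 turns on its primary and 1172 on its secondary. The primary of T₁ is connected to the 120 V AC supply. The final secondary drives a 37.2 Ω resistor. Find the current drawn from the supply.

After T₁: V = 120.00 × 2135/974 = 263.04 V.
After T₂: V = 263.04 × 1172/1169 = 263.71 V.
I_load = 263.71/37.2 = 7.0891 A, so P_out = 263.71 × 7.0891 = 1869.5 W.
All ideal ⇒ P_in = P_out, so I_supply = 1869.5/120 = 15.6 A.

I_supply ≈ 15.6 A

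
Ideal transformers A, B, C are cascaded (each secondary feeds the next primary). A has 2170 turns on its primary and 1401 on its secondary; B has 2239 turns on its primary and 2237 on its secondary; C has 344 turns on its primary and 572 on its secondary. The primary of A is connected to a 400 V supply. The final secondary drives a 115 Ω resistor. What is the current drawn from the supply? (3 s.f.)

Secondary of A: V = 400.00 × 1401/2170 = 258.25 V.
Secondary of B: V = 258.25 × 2237/2239 = 258.02 V.
Secondary of C: V = 258.02 × 572/344 = 429.03 V.
I_load = 429.03/115 = 3.7307 A, so P_out = 429.03 × 3.7307 = 1600.6 W.
All ideal ⇒ P_in = P_out, so I_supply = 1600.6/400 = 4.00 A.

I_supply ≈ 4.00 A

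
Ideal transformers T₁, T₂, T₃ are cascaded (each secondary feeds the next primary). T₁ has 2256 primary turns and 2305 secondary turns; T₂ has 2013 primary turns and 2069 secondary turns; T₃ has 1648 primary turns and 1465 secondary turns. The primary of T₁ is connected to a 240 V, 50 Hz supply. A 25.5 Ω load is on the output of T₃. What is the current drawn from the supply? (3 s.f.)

I_supply ≈ 8.20 A

Secondary of T₁: V = 240.00 × 2305/2256 = 245.21 V.
Secondary of T₂: V = 245.21 × 2069/2013 = 252.03 V.
Secondary of T₃: V = 252.03 × 1465/1648 = 224.05 V.
I_load = 224.05/25.5 = 8.7862 A, so P_out = 224.05 × 8.7862 = 1968.5 W.
All ideal ⇒ P_in = P_out, so I_supply = 1968.5/240 = 8.20 A.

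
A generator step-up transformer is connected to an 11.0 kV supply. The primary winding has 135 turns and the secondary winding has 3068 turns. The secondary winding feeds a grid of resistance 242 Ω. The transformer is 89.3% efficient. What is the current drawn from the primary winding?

V_s = 11000 × 3068/135 = 249990 V.
I_s = V_s/R = 249990/242 = 1033.0 A.
P_out = V_s I_s = 249990 × 1033.0 = 2.5823×10^8 W.
P_in = P_out/η = 2.5823×10^8/0.893 = 2.8918×10^8 W.
I_p = P_in/V_p = 2.8918×10^8/11000 = 26300 A.

I_p ≈ 26300 A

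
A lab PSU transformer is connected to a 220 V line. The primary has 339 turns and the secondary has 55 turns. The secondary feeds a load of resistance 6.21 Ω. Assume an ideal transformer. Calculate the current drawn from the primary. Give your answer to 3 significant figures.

I_p ≈ 0.933 A

V_s = V_p × N_s/N_p = 220 × 55/339 = 35.693 V.
I_s = V_s/R = 35.693/6.21 = 5.7477 A.
For an ideal transformer I_p N_p = I_s N_s, so I_p = 5.7477 × 55/339 = 0.933 A.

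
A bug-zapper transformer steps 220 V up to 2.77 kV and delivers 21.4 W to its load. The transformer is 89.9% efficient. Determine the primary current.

I_p ≈ 0.108 A

P_in = P_out/η = 21.4/0.899 = 23.804 W.
I_p = P_in/V_p = 23.804/220 = 0.108 A.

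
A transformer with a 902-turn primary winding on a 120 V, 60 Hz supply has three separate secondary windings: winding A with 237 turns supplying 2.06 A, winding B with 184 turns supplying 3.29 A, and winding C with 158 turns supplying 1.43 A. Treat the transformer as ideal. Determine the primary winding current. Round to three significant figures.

I_p ≈ 1.46 A

V_A = 120 × 237/902 = 31.530 V; V_B = 120 × 184/902 = 24.479 V; V_C = 120 × 158/902 = 21.020 V.
P_out = V_A I_A + V_B I_B + V_C I_C = 31.530×2.06 + 24.479×3.29 + 21.020×1.43 = 64.952 + 80.536 + 30.059 = 175.55 W.
Ideal ⇒ P_in = P_out, so I_p = P_out/V_p = 175.55/120 = 1.46 A.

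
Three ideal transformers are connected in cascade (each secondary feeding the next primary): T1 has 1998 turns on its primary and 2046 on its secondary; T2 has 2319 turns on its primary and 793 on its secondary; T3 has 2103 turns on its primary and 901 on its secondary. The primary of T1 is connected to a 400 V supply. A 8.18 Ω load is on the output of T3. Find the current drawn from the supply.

After T1: V = 400.00 × 2046/1998 = 409.61 V.
After T2: V = 409.61 × 793/2319 = 140.07 V.
After T3: V = 140.07 × 901/2103 = 60.011 V.
I_load = 60.011/8.18 = 7.3363 A, so P_out = 60.011 × 7.3363 = 440.25 W.
All ideal ⇒ P_in = P_out, so I_supply = 440.25/400 = 1.10 A.

I_supply ≈ 1.10 A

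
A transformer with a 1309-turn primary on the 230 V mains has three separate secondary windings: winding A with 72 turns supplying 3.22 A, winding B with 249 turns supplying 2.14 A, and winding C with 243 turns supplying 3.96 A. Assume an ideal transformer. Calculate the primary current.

I_p ≈ 1.32 A

V_A = 230 × 72/1309 = 12.651 V; V_B = 230 × 249/1309 = 43.751 V; V_C = 230 × 243/1309 = 42.697 V.
P_out = V_A I_A + V_B I_B + V_C I_C = 12.651×3.22 + 43.751×2.14 + 42.697×3.96 = 40.736 + 93.627 + 169.08 = 303.44 W.
Ideal ⇒ P_in = P_out, so I_p = P_out/V_p = 303.44/230 = 1.32 A.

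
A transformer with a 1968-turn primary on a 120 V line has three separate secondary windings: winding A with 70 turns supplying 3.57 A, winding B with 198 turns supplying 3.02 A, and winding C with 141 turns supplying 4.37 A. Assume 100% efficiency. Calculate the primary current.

I_p ≈ 0.744 A

V_A = 120 × 70/1968 = 4.2683 V; V_B = 120 × 198/1968 = 12.073 V; V_C = 120 × 141/1968 = 8.5976 V.
P_out = V_A I_A + V_B I_B + V_C I_C = 4.2683×3.57 + 12.073×3.02 + 8.5976×4.37 = 15.238 + 36.461 + 37.571 = 89.270 W.
Ideal ⇒ P_in = P_out, so I_p = P_out/V_p = 89.270/120 = 0.744 A.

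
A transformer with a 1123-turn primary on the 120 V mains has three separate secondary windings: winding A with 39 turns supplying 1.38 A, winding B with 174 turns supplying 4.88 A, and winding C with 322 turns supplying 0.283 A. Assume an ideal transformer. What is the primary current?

I_p ≈ 0.885 A

V_A = 120 × 39/1123 = 4.1674 V; V_B = 120 × 174/1123 = 18.593 V; V_C = 120 × 322/1123 = 34.408 V.
P_out = V_A I_A + V_B I_B + V_C I_C = 4.1674×1.38 + 18.593×4.88 + 34.408×0.283 = 5.7510 + 90.734 + 9.7374 = 106.22 W.
Ideal ⇒ P_in = P_out, so I_p = P_out/V_p = 106.22/120 = 0.885 A.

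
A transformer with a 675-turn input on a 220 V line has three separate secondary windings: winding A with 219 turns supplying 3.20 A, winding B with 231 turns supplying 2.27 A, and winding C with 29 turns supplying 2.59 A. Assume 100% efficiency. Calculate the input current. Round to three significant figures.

I_in ≈ 1.93 A

V_A = 220 × 219/675 = 71.378 V; V_B = 220 × 231/675 = 75.289 V; V_C = 220 × 29/675 = 9.4519 V.
P_out = V_A I_A + V_B I_B + V_C I_C = 71.378×3.20 + 75.289×2.27 + 9.4519×2.59 = 228.41 + 170.91 + 24.480 = 423.79 W.
Ideal ⇒ P_in = P_out, so I_in = P_out/V_in = 423.79/220 = 1.93 A.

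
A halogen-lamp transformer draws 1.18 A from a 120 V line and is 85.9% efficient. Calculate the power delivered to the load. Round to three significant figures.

P_in = V_p I_p = 120 × 1.18 = 141.60 W.
P_out = η P_in = 0.859 × 141.60 = 122 W.

P_out ≈ 122 W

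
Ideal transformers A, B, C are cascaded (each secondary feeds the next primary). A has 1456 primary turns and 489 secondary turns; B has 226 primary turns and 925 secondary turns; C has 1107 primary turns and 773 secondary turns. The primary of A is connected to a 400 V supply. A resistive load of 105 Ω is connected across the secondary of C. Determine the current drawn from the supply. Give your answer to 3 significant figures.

After A: V = 400.00 × 489/1456 = 134.34 V.
After B: V = 134.34 × 925/226 = 549.85 V.
After C: V = 549.85 × 773/1107 = 383.95 V.
I_load = 383.95/105 = 3.6566 A, so P_out = 383.95 × 3.6566 = 1404.0 W.
All ideal ⇒ P_in = P_out, so I_supply = 1404.0/400 = 3.51 A.

I_supply ≈ 3.51 A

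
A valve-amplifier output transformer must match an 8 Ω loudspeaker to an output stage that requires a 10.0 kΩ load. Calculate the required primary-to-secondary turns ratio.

N_p/N_s ≈ 35.4

Z_p/Z_s = (N_p/N_s)², so N_p/N_s = √(10000/8) = √1250 = 35.4.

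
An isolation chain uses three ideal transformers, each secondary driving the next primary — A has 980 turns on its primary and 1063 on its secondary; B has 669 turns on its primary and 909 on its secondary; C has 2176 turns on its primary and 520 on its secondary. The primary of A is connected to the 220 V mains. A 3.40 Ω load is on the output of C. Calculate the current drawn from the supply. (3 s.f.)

Secondary of A: V = 220.00 × 1063/980 = 238.63 V.
Secondary of B: V = 238.63 × 909/669 = 324.24 V.
Secondary of C: V = 324.24 × 520/2176 = 77.484 V.
I_load = 77.484/3.40 = 22.789 A, so P_out = 77.484 × 22.789 = 1765.8 W.
All ideal ⇒ P_in = P_out, so I_supply = 1765.8/220 = 8.03 A.

I_supply ≈ 8.03 A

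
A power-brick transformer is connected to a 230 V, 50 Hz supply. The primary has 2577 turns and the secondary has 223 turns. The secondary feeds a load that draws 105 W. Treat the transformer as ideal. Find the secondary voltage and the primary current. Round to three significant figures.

V_s = V_p × N_s/N_p = 230 × 223/2577 = 19.903 V.
I_s = P/V_s = 105/19.903 = 5.2756 A.
I_p = I_s × N_s/N_p = 5.2756 × 223/2577 = 0.457 A.

V_s ≈ 19.9 V, I_p ≈ 0.457 A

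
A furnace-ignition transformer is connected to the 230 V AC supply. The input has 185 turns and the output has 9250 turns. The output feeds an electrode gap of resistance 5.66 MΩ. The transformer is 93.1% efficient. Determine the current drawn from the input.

V_out = 230 × 9250/185 = 11500 V.
I_out = V_out/R = 11500/(5.66×10^6) = 0.0020318 A.
P_out = V_out I_out = 11500 × 0.0020318 = 23.366 W.
P_in = P_out/η = 23.366/0.931 = 25.097 W.
I_in = P_in/V_in = 25.097/230 = 0.109 A.

I_in ≈ 0.109 A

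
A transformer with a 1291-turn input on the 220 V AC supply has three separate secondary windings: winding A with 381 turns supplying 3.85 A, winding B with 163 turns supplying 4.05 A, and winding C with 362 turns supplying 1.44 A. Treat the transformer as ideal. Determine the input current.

I_in ≈ 2.05 A

V_A = 220 × 381/1291 = 64.926 V; V_B = 220 × 163/1291 = 27.777 V; V_C = 220 × 362/1291 = 61.689 V.
P_out = V_A I_A + V_B I_B + V_C I_C = 64.926×3.85 + 27.777×4.05 + 61.689×1.44 = 249.97 + 112.50 + 88.832 = 451.29 W.
Ideal ⇒ P_in = P_out, so I_in = P_out/V_in = 451.29/220 = 2.05 A.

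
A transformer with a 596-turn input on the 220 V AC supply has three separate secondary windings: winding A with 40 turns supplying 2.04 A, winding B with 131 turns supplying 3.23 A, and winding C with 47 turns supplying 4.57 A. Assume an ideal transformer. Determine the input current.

I_in ≈ 1.21 A

V_A = 220 × 40/596 = 14.765 V; V_B = 220 × 131/596 = 48.356 V; V_C = 220 × 47/596 = 17.349 V.
P_out = V_A I_A + V_B I_B + V_C I_C = 14.765×2.04 + 48.356×3.23 + 17.349×4.57 = 30.121 + 156.19 + 79.285 = 265.59 W.
Ideal ⇒ P_in = P_out, so I_in = P_out/V_in = 265.59/220 = 1.21 A.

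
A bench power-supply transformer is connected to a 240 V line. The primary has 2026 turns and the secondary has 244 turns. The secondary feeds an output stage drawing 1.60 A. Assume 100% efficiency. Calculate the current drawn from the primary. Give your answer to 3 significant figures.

For an ideal transformer I_p N_p = I_s N_s, so I_p = 1.60 × 244/2026 = 0.193 A.

I_p ≈ 0.193 A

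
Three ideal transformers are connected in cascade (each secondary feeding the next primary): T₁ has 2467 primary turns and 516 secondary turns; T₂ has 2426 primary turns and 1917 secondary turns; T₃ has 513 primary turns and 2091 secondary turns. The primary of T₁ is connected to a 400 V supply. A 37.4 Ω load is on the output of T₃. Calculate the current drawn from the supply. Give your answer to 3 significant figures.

I_supply ≈ 4.85 A

Secondary of T₁: V = 400.00 × 516/2467 = 83.664 V.
Secondary of T₂: V = 83.664 × 1917/2426 = 66.111 V.
Secondary of T₃: V = 66.111 × 2091/513 = 269.47 V.
I_load = 269.47/37.4 = 7.2050 A, so P_out = 269.47 × 7.2050 = 1941.5 W.
All ideal ⇒ P_in = P_out, so I_supply = 1941.5/400 = 4.85 A.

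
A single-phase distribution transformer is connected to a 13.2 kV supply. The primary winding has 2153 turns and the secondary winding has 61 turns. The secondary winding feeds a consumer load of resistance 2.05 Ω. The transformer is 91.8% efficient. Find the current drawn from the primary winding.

I_p ≈ 5.63 A

V_s = 13200 × 61/2153 = 373.99 V.
I_s = V_s/R = 373.99/2.05 = 182.43 A.
P_out = V_s I_s = 373.99 × 182.43 = 68228 W.
P_in = P_out/η = 68228/0.918 = 74323 W.
I_p = P_in/V_p = 74323/13200 = 5.63 A.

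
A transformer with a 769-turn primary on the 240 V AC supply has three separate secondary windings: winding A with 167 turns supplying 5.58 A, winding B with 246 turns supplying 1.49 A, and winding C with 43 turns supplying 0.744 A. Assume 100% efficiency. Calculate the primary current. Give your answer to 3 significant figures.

V_A = 240 × 167/769 = 52.120 V; V_B = 240 × 246/769 = 76.775 V; V_C = 240 × 43/769 = 13.420 V.
P_out = V_A I_A + V_B I_B + V_C I_C = 52.120×5.58 + 76.775×1.49 + 13.420×0.744 = 290.83 + 114.39 + 9.9845 = 415.21 W.
Ideal ⇒ P_in = P_out, so I_p = P_out/V_p = 415.21/240 = 1.73 A.

I_p ≈ 1.73 A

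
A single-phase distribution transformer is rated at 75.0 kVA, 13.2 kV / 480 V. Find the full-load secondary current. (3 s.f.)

I_s = S/V_s = 75000/480 = 156 A.

I_s ≈ 156 A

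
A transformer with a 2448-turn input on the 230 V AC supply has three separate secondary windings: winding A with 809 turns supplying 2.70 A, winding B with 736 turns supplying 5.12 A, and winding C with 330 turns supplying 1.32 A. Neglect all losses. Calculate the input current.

I_in ≈ 2.61 A

V_A = 230 × 809/2448 = 76.009 V; V_B = 230 × 736/2448 = 69.150 V; V_C = 230 × 330/2448 = 31.005 V.
P_out = V_A I_A + V_B I_B + V_C I_C = 76.009×2.70 + 69.150×5.12 + 31.005×1.32 = 205.22 + 354.05 + 40.926 = 600.20 W.
Ideal ⇒ P_in = P_out, so I_in = P_out/V_in = 600.20/230 = 2.61 A.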